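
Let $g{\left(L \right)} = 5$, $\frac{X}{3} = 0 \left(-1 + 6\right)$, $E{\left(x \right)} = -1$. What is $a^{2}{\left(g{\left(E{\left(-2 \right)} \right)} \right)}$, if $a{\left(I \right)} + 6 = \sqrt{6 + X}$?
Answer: $\left(6 - \sqrt{6}\right)^{2} \approx 12.606$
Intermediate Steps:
$X = 0$ ($X = 3 \cdot 0 \left(-1 + 6\right) = 3 \cdot 0 \cdot 5 = 3 \cdot 0 = 0$)
$a{\left(I \right)} = -6 + \sqrt{6}$ ($a{\left(I \right)} = -6 + \sqrt{6 + 0} = -6 + \sqrt{6}$)
$a^{2}{\left(g{\left(E{\left(-2 \right)} \right)} \right)} = \left(-6 + \sqrt{6}\right)^{2}$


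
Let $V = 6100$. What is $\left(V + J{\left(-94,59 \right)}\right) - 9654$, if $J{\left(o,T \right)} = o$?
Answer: $-3648$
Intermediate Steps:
$\left(V + J{\left(-94,59 \right)}\right) - 9654 = \left(6100 - 94\right) - 9654 = 6006 - 9654 = -3648$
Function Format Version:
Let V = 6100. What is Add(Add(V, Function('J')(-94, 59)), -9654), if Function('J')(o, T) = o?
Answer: -3648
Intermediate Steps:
Add(Add(V, Function('J')(-94, 59)), -9654) = Add(Add(6100, -94), -9654) = Add(6006, -9654) = -3648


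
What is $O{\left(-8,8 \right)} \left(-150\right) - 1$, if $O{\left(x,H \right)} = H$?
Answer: $-1201$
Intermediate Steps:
$O{\left(-8,8 \right)} \left(-150\right) - 1 = 8 \left(-150\right) - 1 = -1200 - 1 = -1201$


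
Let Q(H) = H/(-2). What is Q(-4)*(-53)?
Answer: -106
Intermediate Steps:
Q(H) = -H/2 (Q(H) = H*(-½) = -H/2)
Q(-4)*(-53) = -½*(-4)*(-53) = 2*(-53) = -106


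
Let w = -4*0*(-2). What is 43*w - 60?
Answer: -60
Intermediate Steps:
w = 0 (w = 0*(-2) = 0)
43*w - 60 = 43*0 - 60 = 0 - 60 = -60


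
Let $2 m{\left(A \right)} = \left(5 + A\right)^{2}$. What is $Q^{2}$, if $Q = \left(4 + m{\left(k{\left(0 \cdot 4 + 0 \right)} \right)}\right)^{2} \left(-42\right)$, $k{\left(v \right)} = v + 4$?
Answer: $\frac{27669328281}{4} \approx 6.9173 \cdot 10^{9}$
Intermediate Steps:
$k{\left(v \right)} = 4 + v$
$m{\left(A \right)} = \frac{\left(5 + A\right)^{2}}{2}$
$Q = - \frac{166341}{2}$ ($Q = \left(4 + \frac{\left(5 + \left(4 + \left(0 \cdot 4 + 0\right)\right)\right)^{2}}{2}\right)^{2} \left(-42\right) = \left(4 + \frac{\left(5 + \left(4 + \left(0 + 0\right)\right)\right)^{2}}{2}\right)^{2} \left(-42\right) = \left(4 + \frac{\left(5 + \left(4 + 0\right)\right)^{2}}{2}\right)^{2} \left(-42\right) = \left(4 + \frac{\left(5 + 4\right)^{2}}{2}\right)^{2} \left(-42\right) = \left(4 + \frac{9^{2}}{2}\right)^{2} \left(-42\right) = \left(4 + \frac{1}{2} \cdot 81\right)^{2} \left(-42\right) = \left(4 + \frac{81}{2}\right)^{2} \left(-42\right) = \left(\frac{89}{2}\right)^{2} \left(-42\right) = \frac{7921}{4} \left(-42\right) = - \frac{166341}{2} \approx -83171.0$)
$Q^{2} = \left(- \frac{166341}{2}\right)^{2} = \frac{27669328281}{4}$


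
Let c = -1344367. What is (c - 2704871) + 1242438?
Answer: -2806800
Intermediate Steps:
(c - 2704871) + 1242438 = (-1344367 - 2704871) + 1242438 = -4049238 + 1242438 = -2806800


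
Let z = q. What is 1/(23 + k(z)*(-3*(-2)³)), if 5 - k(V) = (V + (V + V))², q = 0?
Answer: 1/143 ≈ 0.0069930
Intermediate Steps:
z = 0
k(V) = 5 - 9*V² (k(V) = 5 - (V + (V + V))² = 5 - (V + 2*V)² = 5 - (3*V)² = 5 - 9*V²)
1/(23 + k(z)*(-3*(-2)³)) = 1/(23 + (5 - 9*0²)*(-3*(-2)³)) = 1/(23 + (5 - 9*0)*(-3*(-8))) = 1/(23 + (5 + 0)*24) = 1/(23 + 5*24) = 1/(23 + 120) = 1/143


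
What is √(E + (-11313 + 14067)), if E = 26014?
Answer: 4*√1798 ≈ 169.61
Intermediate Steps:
√(E + (-11313 + 14067)) = √(26014 + (-11313 + 14067)) = √(26014 + 2754) = √28768 = 4*√1798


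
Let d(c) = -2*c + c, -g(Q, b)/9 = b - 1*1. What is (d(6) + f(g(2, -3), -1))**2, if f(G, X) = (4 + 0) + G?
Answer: 1156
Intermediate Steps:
g(Q, b) = 9 - 9*b (g(Q, b) = -9*(b - 1*1) = -9*(b - 1) = -9*(-1 + b) = 9 - 9*b)
f(G, X) = 4 + G
d(c) = -c
(d(6) + f(g(2, -3), -1))**2 = (-1*6 + (4 + (9 - 9*(-3))))**2 = (-6 + (4 + (9 + 27)))**2 = (-6 + (4 + 36))**2 = (-6 + 40)**2 = 34**2 = 1156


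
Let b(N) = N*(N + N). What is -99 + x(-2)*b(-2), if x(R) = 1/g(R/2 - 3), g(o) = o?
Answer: -101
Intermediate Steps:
b(N) = 2*N**2 (b(N) = N*(2*N) = 2*N**2)
x(R) = 1/(-3 + R/2) (x(R) = 1/(R/2 - 3) = 1/(-3 + R/2))
-99 + x(-2)*b(-2) = -99 + (2/(-6 - 2))*(2*(-2)**2) = -99 + (2/(-8))*(2*4) = -99 + (2*(-1/8))*8 = -99 - 1/4*8 = -99 - 2 = -101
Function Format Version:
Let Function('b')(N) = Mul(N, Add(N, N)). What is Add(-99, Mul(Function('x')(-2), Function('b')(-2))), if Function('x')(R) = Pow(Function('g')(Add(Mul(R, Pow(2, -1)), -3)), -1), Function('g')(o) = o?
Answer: -101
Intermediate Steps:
Function('b')(N) = Mul(2, Pow(N, 2)) (Function('b')(N) = Mul(N, Mul(2, N)) = Mul(2, Pow(N, 2)))
Function('x')(R) = Pow(Add(-3, Mul(Rational(1, 2), R)), -1) (Function('x')(R) = Pow(Add(Mul(R, Pow(2, -1)), -3), -1) = Pow(Add(Mul(R, Rational(1, 2)), -3), -1) = Pow(Add(Mul(Rational(1, 2), R), -3), -1) = Pow(Add(-3, Mul(Rational(1, 2), R)), -1))
Add(-99, Mul(Function('x')(-2), Function('b')(-2))) = Add(-99, Mul(Mul(2, Pow(Add(-6, -2), -1)), Mul(2, Pow(-2, 2)))) = Add(-99, Mul(Mul(2, Pow(-8, -1)), Mul(2, 4))) = Add(-99, Mul(Mul(2, Rational(-1, 8)), 8)) = Add(-99, Mul(Rational(-1, 4), 8)) = Add(-99, -2) = -101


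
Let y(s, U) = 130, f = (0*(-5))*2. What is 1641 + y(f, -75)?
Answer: 1771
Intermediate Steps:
f = 0 (f = 0*2 = 0)
1641 + y(f, -75) = 1641 + 130 = 1771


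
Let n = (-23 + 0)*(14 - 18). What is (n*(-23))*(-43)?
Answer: 90988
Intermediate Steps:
n = 92 (n = -23*(-4) = 92)
(n*(-23))*(-43) = (92*(-23))*(-43) = -2116*(-43) = 90988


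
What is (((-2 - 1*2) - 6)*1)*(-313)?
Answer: 3130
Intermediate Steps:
(((-2 - 1*2) - 6)*1)*(-313) = (((-2 - 2) - 6)*1)*(-313) = ((-4 - 6)*1)*(-313) = -10*1*(-313) = -10*(-313) = 3130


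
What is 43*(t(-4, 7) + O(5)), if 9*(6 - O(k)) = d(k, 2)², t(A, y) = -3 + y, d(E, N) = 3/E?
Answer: 10707/25 ≈ 428.28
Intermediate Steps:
O(k) = 6 - 1/k² (O(k) = 6 - 9/k²/9 = 6 - 1/k²)
43*(t(-4, 7) + O(5)) = 43*((-3 + 7) + (6 - 1/5²)) = 43*(4 + (6 - 1*1/25)) = 43*(4 + (6 - 1/25)) = 43*(4 + 149/25) = 43*(249/25) = 10707/25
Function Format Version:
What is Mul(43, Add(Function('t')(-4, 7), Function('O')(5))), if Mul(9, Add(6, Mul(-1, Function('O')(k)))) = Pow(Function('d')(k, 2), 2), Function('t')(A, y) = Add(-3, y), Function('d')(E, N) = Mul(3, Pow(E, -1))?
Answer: Rational(10707, 25) ≈ 428.28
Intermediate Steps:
Function('O')(k) = Add(6, Mul(-1, Pow(k, -2))) (Function('O')(k) = Add(6, Mul(Rational(-1, 9), Pow(Mul(3, Pow(k, -1)), 2))) = Add(6, Mul(Rational(-1, 9), Mul(9, Pow(k, -2)))) = Add(6, Mul(-1, Pow(k, -2))))
Mul(43, Add(Function('t')(-4, 7), Function('O')(5))) = Mul(43, Add(Add(-3, 7), Add(6, Mul(-1, Pow(5, -2))))) = Mul(43, Add(4, Add(6, Mul(-1, Rational(1, 25))))) = Mul(43, Add(4, Add(6, Rational(-1, 25)))) = Mul(43, Add(4, Rational(149, 25))) = Mul(43, Rational(249, 25)) = Rational(10707, 25)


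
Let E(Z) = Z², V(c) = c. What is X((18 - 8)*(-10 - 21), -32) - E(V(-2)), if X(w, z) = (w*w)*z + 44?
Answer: -3075160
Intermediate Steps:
X(w, z) = 44 + z*w² (X(w, z) = w²*z + 44 = z*w² + 44 = 44 + z*w²)
X((18 - 8)*(-10 - 21), -32) - E(V(-2)) = (44 - 32*(-10 - 21)²*(18 - 8)²) - 1*(-2)² = (44 - 32*(10*(-31))²) - 1*4 = (44 - 32*(-310)²) - 4 = (44 - 32*96100) - 4 = (44 - 3075200) - 4 = -3075156 - 4 = -3075160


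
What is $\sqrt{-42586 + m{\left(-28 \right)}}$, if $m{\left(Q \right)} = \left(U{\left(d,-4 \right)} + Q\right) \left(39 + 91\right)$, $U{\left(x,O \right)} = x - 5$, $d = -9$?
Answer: $i \sqrt{48046} \approx 219.19 i$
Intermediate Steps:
$U{\left(x,O \right)} = -5 + x$ ($U{\left(x,O \right)} = x - 5 = -5 + x$)
$m{\left(Q \right)} = -1820 + 130 Q$ ($m{\left(Q \right)} = \left(\left(-5 - 9\right) + Q\right) \left(39 + 91\right) = \left(-14 + Q\right) 130 = -1820 + 130 Q$)
$\sqrt{-42586 + m{\left(-28 \right)}} = \sqrt{-42586 + \left(-1820 + 130 \left(-28\right)\right)} = \sqrt{-42586 - 5460} = \sqrt{-48046} = i \sqrt{48046}$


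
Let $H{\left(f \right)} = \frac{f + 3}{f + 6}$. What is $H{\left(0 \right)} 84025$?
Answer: $\frac{84025}{2} \approx 42013.0$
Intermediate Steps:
$H{\left(f \right)} = \frac{3 + f}{6 + f}$
$H{\left(0 \right)} 84025 = \frac{3 + 0}{6 + 0} \cdot 84025 = \frac{1}{6} \cdot 3 \cdot 84025 = \frac{1}{2} \cdot 84025 = \frac{84025}{2}$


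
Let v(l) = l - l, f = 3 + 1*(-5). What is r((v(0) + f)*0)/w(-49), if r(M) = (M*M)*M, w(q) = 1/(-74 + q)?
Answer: 0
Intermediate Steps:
f = -2 (f = 3 - 5 = -2)
v(l) = 0
r(M) = M**3 (r(M) = M**2*M = M**3)
r((v(0) + f)*0)/w(-49) = ((0 - 2)*0)**3/(1/(-74 - 49)) = (-2*0)**3/(1/(-123)) = 0**3/(-1/123) = 0*(-123) = 0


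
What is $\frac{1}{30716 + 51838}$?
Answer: $\frac{1}{82554} \approx 1.2113 \cdot 10^{-5}$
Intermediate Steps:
$\frac{1}{30716 + 51838} = \frac{1}{82554}$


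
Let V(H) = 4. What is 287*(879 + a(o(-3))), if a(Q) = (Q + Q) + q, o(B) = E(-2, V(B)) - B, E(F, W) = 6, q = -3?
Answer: 256578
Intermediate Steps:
o(B) = 6 - B
a(Q) = -3 + 2*Q (a(Q) = (Q + Q) - 3 = 2*Q - 3 = -3 + 2*Q)
287*(879 + a(o(-3))) = 287*(879 + (-3 + 2*(6 - 1*(-3)))) = 287*(879 + (-3 + 2*(6 + 3))) = 287*(879 + (-3 + 2*9)) = 287*(879 + (-3 + 18)) = 287*(879 + 15) = 287*894 = 256578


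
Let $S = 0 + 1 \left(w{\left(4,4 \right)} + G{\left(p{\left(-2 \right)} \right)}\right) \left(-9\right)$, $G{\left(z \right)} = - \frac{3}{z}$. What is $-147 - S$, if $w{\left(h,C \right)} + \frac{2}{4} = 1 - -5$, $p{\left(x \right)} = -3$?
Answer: $- \frac{177}{2} \approx -88.5$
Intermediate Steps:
$w{\left(h,C \right)} = \frac{11}{2}$ ($w{\left(h,C \right)} = - \frac{1}{2} + \left(1 - -5\right) = - \frac{1}{2} + \left(1 + 5\right) = - \frac{1}{2} + 6 = \frac{11}{2}$)
$S = - \frac{117}{2}$ ($S = 0 + 1 \left(\frac{11}{2} - \frac{3}{-3}\right) \left(-9\right) = 0 + 1 \left(\frac{11}{2} - -1\right) \left(-9\right) = 0 + 1 \left(\frac{11}{2} + 1\right) \left(-9\right) = 0 + 1 \cdot \frac{13}{2} \left(-9\right) = 0 + \frac{13}{2} \left(-9\right) = 0 - \frac{117}{2} = - \frac{117}{2} \approx -58.5$)
$-147 - S = -147 - - \frac{117}{2} = -147 + \frac{117}{2} = - \frac{177}{2}$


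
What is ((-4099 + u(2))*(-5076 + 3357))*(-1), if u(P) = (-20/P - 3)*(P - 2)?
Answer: -7046181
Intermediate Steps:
u(P) = (-3 - 20/P)*(-2 + P)
((-4099 + u(2))*(-5076 + 3357))*(-1) = ((-4099 + (-14 - 3*2 + 40/2))*(-5076 + 3357))*(-1) = ((-4099 + (-14 - 6 + 40*(½)))*(-1719))*(-1) = ((-4099 + (-14 - 6 + 20))*(-1719))*(-1) = ((-4099 + 0)*(-1719))*(-1) = -4099*(-1719)*(-1) = 7046181*(-1) = -7046181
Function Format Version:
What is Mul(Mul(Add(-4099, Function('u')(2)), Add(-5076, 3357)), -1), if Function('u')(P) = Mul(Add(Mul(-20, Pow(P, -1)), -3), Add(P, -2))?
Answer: -7046181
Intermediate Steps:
Function('u')(P) = Mul(Add(-3, Mul(-20, Pow(P, -1))), Add(-2, P))
Mul(Mul(Add(-4099, Function('u')(2)), Add(-5076, 3357)), -1) = Mul(Mul(Add(-4099, Add(-14, Mul(-3, 2), Mul(40, Pow(2, -1)))), Add(-5076, 3357)), -1) = Mul(Mul(Add(-4099, Add(-14, -6, Mul(40, Rational(1, 2)))), -1719), -1) = Mul(Mul(Add(-4099, Add(-14, -6, 20)), -1719), -1) = Mul(Mul(Add(-4099, 0), -1719), -1) = Mul(Mul(-4099, -1719), -1) = Mul(7046181, -1) = -7046181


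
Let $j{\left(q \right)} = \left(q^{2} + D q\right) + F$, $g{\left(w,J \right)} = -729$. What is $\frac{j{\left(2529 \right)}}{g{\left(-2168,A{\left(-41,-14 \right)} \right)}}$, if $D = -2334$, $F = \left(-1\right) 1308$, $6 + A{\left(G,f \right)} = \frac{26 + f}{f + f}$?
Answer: $- \frac{163949}{243} \approx -674.69$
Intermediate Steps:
$A{\left(G,f \right)} = -6 + \frac{26 + f}{2 f}$ ($A{\left(G,f \right)} = -6 + \frac{26 + f}{f + f} = -6 + \frac{26 + f}{2 f}$)
$F = -1308$
$j{\left(q \right)} = -1308 + q^{2} - 2334 q$ ($j{\left(q \right)} = \left(q^{2} - 2334 q\right) - 1308 = -1308 + q^{2} - 2334 q$)
$\frac{j{\left(2529 \right)}}{g{\left(-2168,A{\left(-41,-14 \right)} \right)}} = \frac{-1308 + 2529^{2} - 5902686}{-729} = \left(-1308 + 6395841 - 5902686\right) \left(- \frac{1}{729}\right) = 491847 \left(- \frac{1}{729}\right) = - \frac{163949}{243}$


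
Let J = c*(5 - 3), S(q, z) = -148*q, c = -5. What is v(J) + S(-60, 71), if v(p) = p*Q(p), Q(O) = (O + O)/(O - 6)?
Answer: 17735/2 ≈ 8867.5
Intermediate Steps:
Q(O) = 2*O/(-6 + O) (Q(O) = (2*O)/(-6 + O) = 2*O/(-6 + O))
J = -10 (J = -5*(5 - 3) = -5*2 = -10)
v(p) = 2*p²/(-6 + p) (v(p) = p*(2*p/(-6 + p)) = 2*p²/(-6 + p))
v(J) + S(-60, 71) = 2*(-10)²/(-6 - 10) - 148*(-60) = 2*100/(-16) + 8880 = 2*100*(-1/16) + 8880 = -25/2 + 8880 = 17735/2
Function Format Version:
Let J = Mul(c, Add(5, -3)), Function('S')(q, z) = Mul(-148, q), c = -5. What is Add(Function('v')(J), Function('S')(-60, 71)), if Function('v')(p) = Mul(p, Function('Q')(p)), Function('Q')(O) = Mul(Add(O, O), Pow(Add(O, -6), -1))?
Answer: Rational(17735, 2) ≈ 8867.5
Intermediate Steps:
Function('Q')(O) = Mul(2, O, Pow(Add(-6, O), -1)) (Function('Q')(O) = Mul(Mul(2, O), Pow(Add(-6, O), -1)) = Mul(2, O, Pow(Add(-6, O), -1)))
J = -10 (J = Mul(-5, Add(5, -3)) = Mul(-5, 2) = -10)
Function('v')(p) = Mul(2, Pow(p, 2), Pow(Add(-6, p), -1)) (Function('v')(p) = Mul(p, Mul(2, p, Pow(Add(-6, p), -1))) = Mul(2, Pow(p, 2), Pow(Add(-6, p), -1)))
Add(Function('v')(J), Function('S')(-60, 71)) = Add(Mul(2, Pow(-10, 2), Pow(Add(-6, -10), -1)), Mul(-148, -60)) = Add(Mul(2, 100, Pow(-16, -1)), 8880) = Add(Mul(2, 100, Rational(-1, 16)), 8880) = Add(Rational(-25, 2), 8880) = Rational(17735, 2)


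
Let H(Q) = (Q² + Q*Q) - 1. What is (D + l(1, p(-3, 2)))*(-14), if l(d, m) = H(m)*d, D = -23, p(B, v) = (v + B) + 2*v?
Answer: 84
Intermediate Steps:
p(B, v) = B + 3*v (p(B, v) = (B + v) + 2*v = B + 3*v)
H(Q) = -1 + 2*Q² (H(Q) = (Q² + Q²) - 1 = 2*Q² - 1 = -1 + 2*Q²)
l(d, m) = d*(-1 + 2*m²) (l(d, m) = (-1 + 2*m²)*d = d*(-1 + 2*m²))
(D + l(1, p(-3, 2)))*(-14) = (-23 + 1*(-1 + 2*(-3 + 3*2)²))*(-14) = (-23 + 1*(-1 + 2*(-3 + 6)²))*(-14) = (-23 + 1*(-1 + 2*3²))*(-14) = (-23 + 1*(-1 + 2*9))*(-14) = (-23 + 1*(-1 + 18))*(-14) = (-23 + 1*17)*(-14) = (-23 + 17)*(-14) = -6*(-14) = 84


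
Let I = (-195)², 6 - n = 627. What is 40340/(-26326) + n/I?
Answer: -86126497/55613675 ≈ -1.5487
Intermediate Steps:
n = -621 (n = 6 - 1*627 = 6 - 627 = -621)
I = 38025
40340/(-26326) + n/I = 40340/(-26326) - 621/38025 = 40340*(-1/26326) - 621*1/38025 = -20170/13163 - 69/4225 = -86126497/55613675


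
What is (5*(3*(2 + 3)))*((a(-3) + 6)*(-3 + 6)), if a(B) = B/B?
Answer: 1575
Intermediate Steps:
a(B) = 1
(5*(3*(2 + 3)))*((a(-3) + 6)*(-3 + 6)) = (5*(3*(2 + 3)))*((1 + 6)*(-3 + 6)) = (5*(3*5))*(7*3) = (5*15)*21 = 75*21 = 1575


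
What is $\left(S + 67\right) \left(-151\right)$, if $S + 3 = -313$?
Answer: $37599$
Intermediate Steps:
$S = -316$ ($S = -3 - 313 = -316$)
$\left(S + 67\right) \left(-151\right) = \left(-316 + 67\right) \left(-151\right) = \left(-249\right) \left(-151\right) = 37599$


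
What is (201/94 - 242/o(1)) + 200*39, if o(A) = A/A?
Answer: 710653/94 ≈ 7560.1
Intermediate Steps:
o(A) = 1
(201/94 - 242/o(1)) + 200*39 = (201/94 - 242/1) + 200*39 = (201*(1/94) - 242*1) + 7800 = (201/94 - 242) + 7800 = -22547/94 + 7800 = 710653/94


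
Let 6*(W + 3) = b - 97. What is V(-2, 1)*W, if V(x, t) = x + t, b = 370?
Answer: -85/2 ≈ -42.500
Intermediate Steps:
V(x, t) = t + x
W = 85/2 (W = -3 + (370 - 97)/6 = -3 + (⅙)*273 = -3 + 91/2 = 85/2 ≈ 42.500)
V(-2, 1)*W = (1 - 2)*(85/2) = -1*85/2 = -85/2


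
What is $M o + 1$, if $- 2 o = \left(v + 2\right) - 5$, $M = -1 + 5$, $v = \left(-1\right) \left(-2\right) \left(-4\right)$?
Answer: $23$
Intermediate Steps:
$v = -8$ ($v = 2 \left(-4\right) = -8$)
$M = 4$
$o = \frac{11}{2}$ ($o = - \frac{\left(-8 + 2\right) - 5}{2} = - \frac{-6 - 5}{2} = \left(- \frac{1}{2}\right) \left(-11\right) = \frac{11}{2} \approx 5.5$)
$M o + 1 = 4 \cdot \frac{11}{2} + 1 = 22 + 1 = 23$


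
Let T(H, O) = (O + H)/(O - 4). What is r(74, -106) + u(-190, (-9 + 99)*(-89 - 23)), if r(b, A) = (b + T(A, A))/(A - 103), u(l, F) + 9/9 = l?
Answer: -2199721/11495 ≈ -191.36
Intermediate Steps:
u(l, F) = -1 + l
T(H, O) = (H + O)/(-4 + O)
r(b, A) = (b + 2*A/(-4 + A))/(-103 + A) (r(b, A) = (b + (A + A)/(-4 + A))/(A - 103) = (b + (2*A)/(-4 + A))/(-103 + A) = (b + 2*A/(-4 + A))/(-103 + A))
r(74, -106) + u(-190, (-9 + 99)*(-89 - 23)) = (2*(-106) + 74*(-4 - 106))/((-103 - 106)*(-4 - 106)) + (-1 - 190) = (-212 + 74*(-110))/(-209*(-110)) - 191 = -1/209*(-1/110)*(-212 - 8140) - 191 = -1/209*(-1/110)*(-8352) - 191 = -4176/11495 - 191 = -2199721/11495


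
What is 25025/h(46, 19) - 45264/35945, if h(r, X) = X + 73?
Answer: 895359337/3306940 ≈ 270.75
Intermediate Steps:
h(r, X) = 73 + X
25025/h(46, 19) - 45264/35945 = 25025/(73 + 19) - 45264/35945 = 25025/92 - 45264*1/35945 = 25025*(1/92) - 45264/35945 = 25025/92 - 45264/35945 = 895359337/3306940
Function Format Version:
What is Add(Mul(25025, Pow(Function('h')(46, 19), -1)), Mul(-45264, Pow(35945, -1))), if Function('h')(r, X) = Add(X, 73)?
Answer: Rational(895359337, 3306940) ≈ 270.75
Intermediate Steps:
Function('h')(r, X) = Add(73, X)
Add(Mul(25025, Pow(Function('h')(46, 19), -1)), Mul(-45264, Pow(35945, -1))) = Add(Mul(25025, Pow(Add(73, 19), -1)), Mul(-45264, Pow(35945, -1))) = Add(Mul(25025, Pow(92, -1)), Mul(-45264, Rational(1, 35945))) = Add(Mul(25025, Rational(1, 92)), Rational(-45264, 35945)) = Add(Rational(25025, 92), Rational(-45264, 35945)) = Rational(895359337, 3306940)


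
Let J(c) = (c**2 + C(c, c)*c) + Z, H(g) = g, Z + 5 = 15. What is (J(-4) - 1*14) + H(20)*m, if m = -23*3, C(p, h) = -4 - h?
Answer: -1368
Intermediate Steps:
Z = 10 (Z = -5 + 15 = 10)
J(c) = 10 + c**2 + c*(-4 - c) (J(c) = (c**2 + (-4 - c)*c) + 10 = (c**2 + c*(-4 - c)) + 10 = 10 + c**2 + c*(-4 - c))
m = -69
(J(-4) - 1*14) + H(20)*m = ((10 - 4*(-4)) - 1*14) + 20*(-69) = ((10 + 16) - 14) - 1380 = (26 - 14) - 1380 = 12 - 1380 = -1368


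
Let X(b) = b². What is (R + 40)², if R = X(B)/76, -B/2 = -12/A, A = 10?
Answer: 362369296/225625 ≈ 1606.1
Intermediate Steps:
B = 12/5 (B = -(-24)/10 = -2*(-6/5) = 12/5 ≈ 2.4000)
R = 36/475 (R = (12/5)²/76 = (144/25)*(1/76) = 36/475 ≈ 0.075789)
(R + 40)² = (36/475 + 40)² = (19036/475)² = 362369296/225625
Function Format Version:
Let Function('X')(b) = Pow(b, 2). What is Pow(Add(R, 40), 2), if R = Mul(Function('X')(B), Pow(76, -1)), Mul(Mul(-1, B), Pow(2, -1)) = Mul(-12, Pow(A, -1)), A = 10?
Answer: Rational(362369296, 225625) ≈ 1606.1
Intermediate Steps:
B = Rational(12, 5) (B = Mul(-2, Mul(-12, Pow(10, -1))) = Mul(-2, Mul(-12, Rational(1, 10))) = Mul(-2, Rational(-6, 5)) = Rational(12, 5) ≈ 2.4000)
R = Rational(36, 475) (R = Mul(Pow(Rational(12, 5), 2), Pow(76, -1)) = Mul(Rational(144, 25), Rational(1, 76)) = Rational(36, 475) ≈ 0.075789)
Pow(Add(R, 40), 2) = Pow(Add(Rational(36, 475), 40), 2) = Pow(Rational(19036, 475), 2) = Rational(362369296, 225625)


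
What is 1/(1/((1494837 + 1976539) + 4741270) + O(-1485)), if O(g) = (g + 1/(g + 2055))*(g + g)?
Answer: 156040274/688207013411365 ≈ 2.2673e-7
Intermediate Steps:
O(g) = 2*g*(g + 1/(2055 + g)) (O(g) = (g + 1/(2055 + g))*(2*g) = 2*g*(g + 1/(2055 + g)))
1/(1/((1494837 + 1976539) + 4741270) + O(-1485)) = 1/(1/((1494837 + 1976539) + 4741270) + 2*(-1485)*(1 + (-1485)**2 + 2055*(-1485))/(2055 - 1485)) = 1/(1/(3471376 + 4741270) + 2*(-1485)*(1 + 2205225 - 3051675)/570) = 1/(1/8212646 + 2*(-1485)*(1/570)*(-846449)) = 1/(1/8212646 + 83798451/19) = 1/(688207013411365/156040274) = 156040274/688207013411365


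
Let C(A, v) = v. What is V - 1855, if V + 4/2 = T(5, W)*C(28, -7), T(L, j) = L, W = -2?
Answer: -1892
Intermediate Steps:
V = -37 (V = -2 + 5*(-7) = -2 - 35 = -37)
V - 1855 = -37 - 1855 = -1892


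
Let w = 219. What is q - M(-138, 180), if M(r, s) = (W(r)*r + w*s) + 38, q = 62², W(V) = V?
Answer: -54658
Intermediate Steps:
q = 3844
M(r, s) = 38 + r² + 219*s (M(r, s) = (r*r + 219*s) + 38 = (r² + 219*s) + 38 = 38 + r² + 219*s)
q - M(-138, 180) = 3844 - (38 + (-138)² + 219*180) = 3844 - (38 + 19044 + 39420) = 3844 - 1*58502 = 3844 - 58502 = -54658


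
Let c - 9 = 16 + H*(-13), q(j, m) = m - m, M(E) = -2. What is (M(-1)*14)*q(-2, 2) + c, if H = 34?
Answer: -417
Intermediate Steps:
q(j, m) = 0
c = -417 (c = 9 + (16 + 34*(-13)) = 9 + (16 - 442) = 9 - 426 = -417)
(M(-1)*14)*q(-2, 2) + c = -2*14*0 - 417 = -28*0 - 417 = 0 - 417 = -417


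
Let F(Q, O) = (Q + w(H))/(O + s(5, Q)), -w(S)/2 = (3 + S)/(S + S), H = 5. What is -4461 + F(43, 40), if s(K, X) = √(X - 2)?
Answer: -6953043/1559 - 207*√41/7795 ≈ -4460.1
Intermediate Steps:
s(K, X) = √(-2 + X)
w(S) = -(3 + S)/S (w(S) = -2*(3 + S)/(S + S) = -2*(3 + S)/(2*S) = -2*(3 + S)*1/(2*S) = -(3 + S)/S)
F(Q, O) = (-8/5 + Q)/(O + √(-2 + Q)) (F(Q, O) = (Q + (-3 - 1*5)/5)/(O + √(-2 + Q)) = (Q + (-3 - 5)/5)/(O + √(-2 + Q)) = (Q + (⅕)*(-8))/(O + √(-2 + Q)) = (Q - 8/5)/(O + √(-2 + Q)) = (-8/5 + Q)/(O + √(-2 + Q)))
-4461 + F(43, 40) = -4461 + (-8/5 + 43)/(40 + √(-2 + 43)) = -4461 + (207/5)/(40 + √41) = -4461 + 207/(5*(40 + √41))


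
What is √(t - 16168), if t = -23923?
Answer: I*√40091 ≈ 200.23*I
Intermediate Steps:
√(t - 16168) = √(-23923 - 16168) = √(-40091) = I*√40091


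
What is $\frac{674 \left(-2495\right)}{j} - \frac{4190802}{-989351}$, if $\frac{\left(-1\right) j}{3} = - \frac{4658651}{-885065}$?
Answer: $\frac{133869178862524796}{1257011188773} \approx 1.065 \cdot 10^{5}$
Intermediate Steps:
$j = - \frac{13975953}{885065}$ ($j = - 3 \left(- \frac{4658651}{-885065}\right) = - 3 \left(\left(-4658651\right) \left(- \frac{1}{885065}\right)\right) = \left(-3\right) \frac{4658651}{885065} = - \frac{13975953}{885065} \approx -15.791$)
$\frac{674 \left(-2495\right)}{j} - \frac{4190802}{-989351} = \frac{674 \left(-2495\right)}{- \frac{13975953}{885065}} - \frac{4190802}{-989351} = \left(-1681630\right) \left(- \frac{885065}{13975953}\right) - - \frac{380982}{89941} = \frac{1488351855950}{13975953} + \frac{380982}{89941} = \frac{133869178862524796}{1257011188773}$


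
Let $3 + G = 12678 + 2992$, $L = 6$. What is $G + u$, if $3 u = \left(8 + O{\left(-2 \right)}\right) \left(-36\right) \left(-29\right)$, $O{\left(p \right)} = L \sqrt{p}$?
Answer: $18451 + 2088 i \sqrt{2} \approx 18451.0 + 2952.9 i$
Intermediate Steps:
$O{\left(p \right)} = 6 \sqrt{p}$
$G = 15667$ ($G = -3 + \left(12678 + 2992\right) = -3 + 15670 = 15667$)
$u = 2784 + 2088 i \sqrt{2}$ ($u = \frac{\left(8 + 6 \sqrt{-2}\right) \left(-36\right) \left(-29\right)}{3} = \frac{\left(8 + 6 i \sqrt{2}\right) \left(-36\right) \left(-29\right)}{3} = \frac{\left(-288 - 216 i \sqrt{2}\right) \left(-29\right)}{3} = \frac{8352 + 6264 i \sqrt{2}}{3} = 2784 + 2088 i \sqrt{2} \approx 2784.0 + 2952.9 i$)
$G + u = 15667 + \left(2784 + 2088 i \sqrt{2}\right) = 18451 + 2088 i \sqrt{2}$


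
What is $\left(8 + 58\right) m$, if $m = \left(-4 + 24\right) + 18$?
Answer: $2508$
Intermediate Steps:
$m = 38$ ($m = 20 + 18 = 38$)
$\left(8 + 58\right) m = \left(8 + 58\right) 38 = 66 \cdot 38 = 2508$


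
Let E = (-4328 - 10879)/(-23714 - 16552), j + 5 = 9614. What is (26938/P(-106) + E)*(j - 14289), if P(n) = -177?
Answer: 93772801980/131983 ≈ 7.1049e+5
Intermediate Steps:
j = 9609 (j = -5 + 9614 = 9609)
E = 5069/13422 (E = -15207/(-40266) = -15207*(-1/40266) = 5069/13422 ≈ 0.37766)
(26938/P(-106) + E)*(j - 14289) = (26938/(-177) + 5069/13422)*(9609 - 14289) = (26938*(-1/177) + 5069/13422)*(-4680) = (-26938/177 + 5069/13422)*(-4680) = -40073847/263966*(-4680) = 93772801980/131983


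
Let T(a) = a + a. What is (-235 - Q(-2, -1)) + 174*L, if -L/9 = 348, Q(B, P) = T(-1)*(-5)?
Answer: -545213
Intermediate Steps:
T(a) = 2*a
Q(B, P) = 10 (Q(B, P) = (2*(-1))*(-5) = -2*(-5) = 10)
L = -3132 (L = -9*348 = -3132)
(-235 - Q(-2, -1)) + 174*L = (-235 - 1*10) + 174*(-3132) = (-235 - 10) - 544968 = -245 - 544968 = -545213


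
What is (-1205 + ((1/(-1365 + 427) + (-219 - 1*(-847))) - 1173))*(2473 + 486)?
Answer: -4857201459/938 ≈ -5.1783e+6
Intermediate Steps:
(-1205 + ((1/(-1365 + 427) + (-219 - 1*(-847))) - 1173))*(2473 + 486) = (-1205 + ((1/(-938) + (-219 + 847)) - 1173))*2959 = (-1205 + ((-1/938 + 628) - 1173))*2959 = (-1205 + (589063/938 - 1173))*2959 = (-1205 - 511211/938)*2959 = -1641501/938*2959 = -4857201459/938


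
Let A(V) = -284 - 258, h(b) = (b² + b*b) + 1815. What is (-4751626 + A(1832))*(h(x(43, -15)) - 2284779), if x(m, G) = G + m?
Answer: 10841577066528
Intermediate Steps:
h(b) = 1815 + 2*b² (h(b) = (b² + b²) + 1815 = 2*b² + 1815 = 1815 + 2*b²)
A(V) = -542
(-4751626 + A(1832))*(h(x(43, -15)) - 2284779) = (-4751626 - 542)*((1815 + 2*(-15 + 43)²) - 2284779) = -4752168*((1815 + 2*28²) - 2284779) = -4752168*((1815 + 2*784) - 2284779) = -4752168*((1815 + 1568) - 2284779) = -4752168*(3383 - 2284779) = -4752168*(-2281396) = 10841577066528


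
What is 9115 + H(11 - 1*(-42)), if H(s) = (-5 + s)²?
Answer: 11419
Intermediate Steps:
9115 + H(11 - 1*(-42)) = 9115 + (-5 + (11 - 1*(-42)))² = 9115 + (-5 + (11 + 42))² = 9115 + (-5 + 53)² = 9115 + 48² = 9115 + 2304 = 11419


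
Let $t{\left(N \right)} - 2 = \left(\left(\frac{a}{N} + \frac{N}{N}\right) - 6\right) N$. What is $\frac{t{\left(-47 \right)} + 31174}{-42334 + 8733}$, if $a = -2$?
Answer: $- \frac{31409}{33601} \approx -0.93476$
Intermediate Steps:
$t{\left(N \right)} = 2 + N \left(-5 - \frac{2}{N}\right)$ ($t{\left(N \right)} = 2 + \left(\left(- \frac{2}{N} + \frac{N}{N}\right) - 6\right) N = 2 + \left(\left(- \frac{2}{N} + 1\right) - 6\right) N = 2 + \left(\left(1 - \frac{2}{N}\right) - 6\right) N = 2 + \left(-5 - \frac{2}{N}\right) N = 2 + N \left(-5 - \frac{2}{N}\right)$)
$\frac{t{\left(-47 \right)} + 31174}{-42334 + 8733} = \frac{\left(-5\right) \left(-47\right) + 31174}{-42334 + 8733} = \frac{235 + 31174}{-33601} = 31409 \left(- \frac{1}{33601}\right) = - \frac{31409}{33601}$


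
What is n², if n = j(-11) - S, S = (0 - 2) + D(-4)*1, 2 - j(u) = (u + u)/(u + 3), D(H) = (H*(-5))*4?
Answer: 99225/16 ≈ 6201.6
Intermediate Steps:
D(H) = -20*H (D(H) = -5*H*4 = -20*H)
j(u) = 2 - 2*u/(3 + u) (j(u) = 2 - (u + u)/(u + 3) = 2 - 2*u/(3 + u))
S = 78 (S = (0 - 2) - 20*(-4)*1 = -2 + 80*1 = -2 + 80 = 78)
n = -315/4 (n = 6/(3 - 11) - 1*78 = 6/(-8) - 78 = 6*(-⅛) - 78 = -¾ - 78 = -315/4 ≈ -78.750)
n² = (-315/4)² = 99225/16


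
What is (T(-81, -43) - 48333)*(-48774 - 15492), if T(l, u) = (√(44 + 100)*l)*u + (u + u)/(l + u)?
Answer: 13021930383/31 ≈ 4.2006e+8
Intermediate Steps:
T(l, u) = 2*u/(l + u) + 12*l*u (T(l, u) = (√144*l)*u + (2*u)/(l + u) = (12*l)*u + 2*u/(l + u) = 12*l*u + 2*u/(l + u) = 2*u/(l + u) + 12*l*u)
(T(-81, -43) - 48333)*(-48774 - 15492) = (2*(-43)*(1 + 6*(-81)² + 6*(-81)*(-43))/(-81 - 43) - 48333)*(-48774 - 15492) = (2*(-43)*(1 + 6*6561 + 20898)/(-124) - 48333)*(-64266) = (2*(-43)*(-1/124)*(1 + 39366 + 20898) - 48333)*(-64266) = (2*(-43)*(-1/124)*60265 - 48333)*(-64266) = (2591395/62 - 48333)*(-64266) = -405251/62*(-64266) = 13021930383/31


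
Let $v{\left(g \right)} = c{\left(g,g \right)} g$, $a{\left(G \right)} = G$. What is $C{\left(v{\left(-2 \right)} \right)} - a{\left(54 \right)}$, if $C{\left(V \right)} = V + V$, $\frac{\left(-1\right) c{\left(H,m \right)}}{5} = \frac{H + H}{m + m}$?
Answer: $-34$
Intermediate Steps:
$c{\left(H,m \right)} = - \frac{5 H}{m}$ ($c{\left(H,m \right)} = - 5 \frac{H + H}{m + m} = - 5 \frac{2 H}{2 m} = - 5 \cdot 2 H \frac{1}{2 m} = - 5 \frac{H}{m} = - \frac{5 H}{m}$)
$v{\left(g \right)} = - 5 g$ ($v{\left(g \right)} = - \frac{5 g}{g} g = - 5 g$)
$C{\left(V \right)} = 2 V$
$C{\left(v{\left(-2 \right)} \right)} - a{\left(54 \right)} = 2 \left(\left(-5\right) \left(-2\right)\right) - 54 = 2 \cdot 10 - 54 = 20 - 54 = -34$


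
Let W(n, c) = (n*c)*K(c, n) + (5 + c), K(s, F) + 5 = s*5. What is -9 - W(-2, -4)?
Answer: 190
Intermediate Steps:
K(s, F) = -5 + 5*s (K(s, F) = -5 + s*5 = -5 + 5*s)
W(n, c) = 5 + c + c*n*(-5 + 5*c) (W(n, c) = (n*c)*(-5 + 5*c) + (5 + c) = (c*n)*(-5 + 5*c) + (5 + c) = c*n*(-5 + 5*c) + (5 + c) = 5 + c + c*n*(-5 + 5*c))
-9 - W(-2, -4) = -9 - (5 - 4 + 5*(-4)*(-2)*(-1 - 4)) = -9 - (5 - 4 + 5*(-4)*(-2)*(-5)) = -9 - (5 - 4 - 200) = -9 - 1*(-199) = -9 + 199 = 190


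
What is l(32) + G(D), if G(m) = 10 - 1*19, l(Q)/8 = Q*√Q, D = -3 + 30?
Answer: -9 + 1024*√2 ≈ 1439.2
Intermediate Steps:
D = 27
l(Q) = 8*Q^(3/2) (l(Q) = 8*(Q*√Q) = 8*Q^(3/2))
G(m) = -9 (G(m) = 10 - 19 = -9)
l(32) + G(D) = 8*32^(3/2) - 9 = 8*(128*√2) - 9 = 1024*√2 - 9 = -9 + 1024*√2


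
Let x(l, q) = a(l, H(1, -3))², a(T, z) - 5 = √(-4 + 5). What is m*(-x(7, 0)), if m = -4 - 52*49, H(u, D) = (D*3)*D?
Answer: 91872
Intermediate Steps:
H(u, D) = 3*D² (H(u, D) = (3*D)*D = 3*D²)
m = -2552 (m = -4 - 2548 = -2552)
a(T, z) = 6 (a(T, z) = 5 + √(-4 + 5) = 5 + √1 = 5 + 1 = 6)
x(l, q) = 36 (x(l, q) = 6² = 36)
m*(-x(7, 0)) = -(-2552)*36 = -2552*(-36) = 91872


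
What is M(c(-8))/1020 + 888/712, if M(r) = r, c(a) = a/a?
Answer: 113309/90780 ≈ 1.2482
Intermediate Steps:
c(a) = 1
M(c(-8))/1020 + 888/712 = 1/1020 + 888/712 = 1*(1/1020) + 888*(1/712) = 1/1020 + 111/89 = 113309/90780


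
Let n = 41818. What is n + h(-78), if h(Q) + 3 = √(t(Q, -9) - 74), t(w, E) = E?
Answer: 41815 + I*√83 ≈ 41815.0 + 9.1104*I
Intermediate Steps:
h(Q) = -3 + I*√83 (h(Q) = -3 + √(-9 - 74) = -3 + √(-83) = -3 + I*√83)
n + h(-78) = 41818 + (-3 + I*√83) = 41815 + I*√83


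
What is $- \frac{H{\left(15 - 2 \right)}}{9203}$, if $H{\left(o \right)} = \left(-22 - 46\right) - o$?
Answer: $\frac{81}{9203} \approx 0.0088015$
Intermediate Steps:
$H{\left(o \right)} = -68 - o$ ($H{\left(o \right)} = \left(-22 - 46\right) - o = -68 - o$)
$- \frac{H{\left(15 - 2 \right)}}{9203} = - \frac{-68 - \left(15 - 2\right)}{9203} = - \frac{-68 - 13}{9203} = - \frac{-81}{9203} = \left(-1\right) \left(- \frac{81}{9203}\right) = \frac{81}{9203}$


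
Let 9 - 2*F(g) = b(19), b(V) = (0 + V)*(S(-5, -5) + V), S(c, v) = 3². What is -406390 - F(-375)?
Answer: -812257/2 ≈ -4.0613e+5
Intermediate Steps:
S(c, v) = 9
b(V) = V*(9 + V) (b(V) = (0 + V)*(9 + V) = V*(9 + V))
F(g) = -523/2 (F(g) = 9/2 - 19*(9 + 19)/2 = 9/2 - 19*28/2 = 9/2 - ½*532 = 9/2 - 266 = -523/2)
-406390 - F(-375) = -406390 - 1*(-523/2) = -406390 + 523/2 = -812257/2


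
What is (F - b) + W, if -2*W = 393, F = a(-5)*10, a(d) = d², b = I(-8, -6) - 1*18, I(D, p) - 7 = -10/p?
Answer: 377/6 ≈ 62.833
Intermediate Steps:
I(D, p) = 7 - 10/p
b = -28/3 (b = (7 - 10/(-6)) - 1*18 = (7 - 10*(-⅙)) - 18 = (7 + 5/3) - 18 = 26/3 - 18 = -28/3 ≈ -9.3333)
F = 250 (F = (-5)²*10 = 25*10 = 250)
W = -393/2 (W = -½*393 = -393/2 ≈ -196.50)
(F - b) + W = (250 - 1*(-28/3)) - 393/2 = (250 + 28/3) - 393/2 = 778/3 - 393/2 = 377/6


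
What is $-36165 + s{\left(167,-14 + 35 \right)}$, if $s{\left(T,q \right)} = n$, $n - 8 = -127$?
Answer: $-36284$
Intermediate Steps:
$n = -119$ ($n = 8 - 127 = -119$)
$s{\left(T,q \right)} = -119$
$-36165 + s{\left(167,-14 + 35 \right)} = -36165 - 119 = -36284$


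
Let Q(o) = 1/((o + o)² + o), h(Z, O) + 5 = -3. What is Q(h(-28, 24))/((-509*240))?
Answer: -1/30295680 ≈ -3.3008e-8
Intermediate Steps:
h(Z, O) = -8 (h(Z, O) = -5 - 3 = -8)
Q(o) = 1/(o + 4*o²) (Q(o) = 1/((2*o)² + o) = 1/(4*o² + o) = 1/(o + 4*o²))
Q(h(-28, 24))/((-509*240)) = (1/((-8)*(1 + 4*(-8))))/((-509*240)) = -1/(8*(1 - 32))/(-122160) = -⅛/(-31)*(-1/122160) = -⅛*(-1/31)*(-1/122160) = (1/248)*(-1/122160) = -1/30295680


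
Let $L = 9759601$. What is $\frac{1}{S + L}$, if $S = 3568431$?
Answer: $\frac{1}{13328032} \approx 7.503 \cdot 10^{-8}$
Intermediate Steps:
$\frac{1}{S + L} = \frac{1}{3568431 + 9759601} = \frac{1}{13328032}$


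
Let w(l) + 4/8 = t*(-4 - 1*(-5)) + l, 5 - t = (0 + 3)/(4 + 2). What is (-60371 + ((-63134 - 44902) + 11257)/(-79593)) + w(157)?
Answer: -4792197751/79593 ≈ -60209.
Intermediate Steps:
t = 9/2 (t = 5 - (0 + 3)/(4 + 2) = 5 - 3/6 = 5 - 1*½ = 5 - ½ = 9/2 ≈ 4.5000)
w(l) = 4 + l (w(l) = -½ + (9*(-4 - 1*(-5))/2 + l) = -½ + (9*(-4 + 5)/2 + l) = -½ + ((9/2)*1 + l) = -½ + (9/2 + l) = 4 + l)
(-60371 + ((-63134 - 44902) + 11257)/(-79593)) + w(157) = (-60371 + ((-63134 - 44902) + 11257)/(-79593)) + (4 + 157) = (-60371 + (-108036 + 11257)*(-1/79593)) + 161 = (-60371 - 96779*(-1/79593)) + 161 = (-60371 + 96779/79593) + 161 = -4805012224/79593 + 161 = -4792197751/79593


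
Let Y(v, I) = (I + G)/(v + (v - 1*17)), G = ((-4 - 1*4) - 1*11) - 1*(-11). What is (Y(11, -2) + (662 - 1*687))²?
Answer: 729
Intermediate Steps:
G = -8 (G = ((-4 - 4) - 11) + 11 = (-8 - 11) + 11 = -19 + 11 = -8)
Y(v, I) = (-8 + I)/(-17 + 2*v) (Y(v, I) = (I - 8)/(v + (v - 1*17)) = (-8 + I)/(v + (v - 17)) = (-8 + I)/(v + (-17 + v)) = (-8 + I)/(-17 + 2*v))
(Y(11, -2) + (662 - 1*687))² = ((-8 - 2)/(-17 + 2*11) + (662 - 1*687))² = (-10/(-17 + 22) + (662 - 687))² = (-10/5 - 25)² = ((⅕)*(-10) - 25)² = (-2 - 25)² = (-27)² = 729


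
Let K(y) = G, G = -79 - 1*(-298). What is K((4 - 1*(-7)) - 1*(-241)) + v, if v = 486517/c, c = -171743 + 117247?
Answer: 11448107/54496 ≈ 210.07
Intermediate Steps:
c = -54496
v = -486517/54496 (v = 486517/(-54496) = 486517*(-1/54496) = -486517/54496 ≈ -8.9276)
G = 219 (G = -79 + 298 = 219)
K(y) = 219
K((4 - 1*(-7)) - 1*(-241)) + v = 219 - 486517/54496 = 11448107/54496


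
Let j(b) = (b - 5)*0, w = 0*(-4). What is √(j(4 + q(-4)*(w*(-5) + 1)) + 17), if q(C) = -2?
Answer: √17 ≈ 4.1231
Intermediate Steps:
w = 0
j(b) = 0 (j(b) = (-5 + b)*0 = 0)
√(j(4 + q(-4)*(w*(-5) + 1)) + 17) = √(0 + 17) = √17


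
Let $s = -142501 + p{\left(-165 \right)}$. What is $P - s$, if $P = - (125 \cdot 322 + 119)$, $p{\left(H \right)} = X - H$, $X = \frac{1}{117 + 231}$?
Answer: $\frac{35484515}{348} \approx 1.0197 \cdot 10^{5}$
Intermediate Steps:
$X = \frac{1}{348} \approx 0.0028736$
$p{\left(H \right)} = \frac{1}{348} - H$
$s = - \frac{49532927}{348}$ ($s = -142501 + \left(\frac{1}{348} - -165\right) = -142501 + \left(\frac{1}{348} + 165\right) = -142501 + \frac{57421}{348} = - \frac{49532927}{348} \approx -1.4234 \cdot 10^{5}$)
$P = -40369$ ($P = - (40250 + 119) = \left(-1\right) 40369 = -40369$)
$P - s = -40369 - - \frac{49532927}{348} = -40369 + \frac{49532927}{348} = \frac{35484515}{348}$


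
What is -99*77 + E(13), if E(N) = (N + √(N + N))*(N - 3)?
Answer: -7493 + 10*√26 ≈ -7442.0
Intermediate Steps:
E(N) = (-3 + N)*(N + √2*√N) (E(N) = (N + √(2*N))*(-3 + N) = (N + √2*√N)*(-3 + N) = (-3 + N)*(N + √2*√N))
-99*77 + E(13) = -99*77 + (13² - 3*13 + √2*13^(3/2) - 3*√2*√13) = -7623 + (169 - 39 + √2*(13*√13) - 3*√26) = -7623 + (169 - 39 + 13*√26 - 3*√26) = -7623 + (130 + 10*√26) = -7493 + 10*√26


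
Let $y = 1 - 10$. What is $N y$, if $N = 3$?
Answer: $-27$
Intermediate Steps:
$y = -9$ ($y = 1 - 10 = -9$)
$N y = 3 \left(-9\right) = -27$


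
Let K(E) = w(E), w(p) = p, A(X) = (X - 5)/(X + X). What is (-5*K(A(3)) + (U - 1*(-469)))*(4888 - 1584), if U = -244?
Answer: 2246720/3 ≈ 7.4891e+5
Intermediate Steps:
A(X) = (-5 + X)/(2*X) (A(X) = (-5 + X)/((2*X)) = (-5 + X)*(1/(2*X)) = (-5 + X)/(2*X))
K(E) = E
(-5*K(A(3)) + (U - 1*(-469)))*(4888 - 1584) = (-5*(-5 + 3)/(2*3) + (-244 - 1*(-469)))*(4888 - 1584) = (-5*(-2)/(2*3) + (-244 + 469))*3304 = (-5*(-⅓) + 225)*3304 = (5/3 + 225)*3304 = (680/3)*3304 = 2246720/3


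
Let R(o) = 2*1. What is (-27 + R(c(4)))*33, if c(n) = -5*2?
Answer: -825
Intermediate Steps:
c(n) = -10
R(o) = 2
(-27 + R(c(4)))*33 = (-27 + 2)*33 = -25*33 = -825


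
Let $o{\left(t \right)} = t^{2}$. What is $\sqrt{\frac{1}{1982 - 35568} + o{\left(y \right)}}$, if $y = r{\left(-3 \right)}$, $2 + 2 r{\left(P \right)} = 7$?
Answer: $\frac{9 \sqrt{87038119}}{33586} \approx 2.5$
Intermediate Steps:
$r{\left(P \right)} = \frac{5}{2}$ ($r{\left(P \right)} = -1 + \frac{1}{2} \cdot 7 = -1 + \frac{7}{2} = \frac{5}{2}$)
$y = \frac{5}{2} \approx 2.5$
$\sqrt{\frac{1}{1982 - 35568} + o{\left(y \right)}} = \sqrt{\frac{1}{1982 - 35568} + \left(\frac{5}{2}\right)^{2}} = \sqrt{\frac{1}{-33586} + \frac{25}{4}} = \sqrt{- \frac{1}{33586} + \frac{25}{4}} = \sqrt{\frac{419823}{67172}} = \frac{9 \sqrt{87038119}}{33586}$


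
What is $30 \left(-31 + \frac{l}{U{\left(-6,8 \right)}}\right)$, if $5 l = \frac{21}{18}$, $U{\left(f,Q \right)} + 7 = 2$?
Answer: $- \frac{4657}{5} \approx -931.4$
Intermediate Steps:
$U{\left(f,Q \right)} = -5$ ($U{\left(f,Q \right)} = -7 + 2 = -5$)
$l = \frac{7}{30}$ ($l = \frac{21 \cdot \frac{1}{18}}{5} = \frac{1}{5} \cdot \frac{7}{6} = \frac{7}{30} \approx 0.23333$)
$30 \left(-31 + \frac{l}{U{\left(-6,8 \right)}}\right) = 30 \left(-31 + \frac{7}{30 \left(-5\right)}\right) = 30 \left(-31 + \frac{7}{30} \left(- \frac{1}{5}\right)\right) = 30 \left(-31 - \frac{7}{150}\right) = 30 \left(- \frac{4657}{150}\right) = - \frac{4657}{5}$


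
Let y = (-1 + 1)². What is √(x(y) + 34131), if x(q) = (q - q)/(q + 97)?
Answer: √34131 ≈ 184.75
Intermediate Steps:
y = 0 (y = 0² = 0)
x(q) = 0 (x(q) = 0/(97 + q) = 0)
√(x(y) + 34131) = √(0 + 34131) = √34131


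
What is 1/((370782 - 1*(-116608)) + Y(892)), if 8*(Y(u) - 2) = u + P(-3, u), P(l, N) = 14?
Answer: 4/1950021 ≈ 2.0513e-6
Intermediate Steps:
Y(u) = 15/4 + u/8 (Y(u) = 2 + (u + 14)/8 = 2 + (14 + u)/8 = 2 + (7/4 + u/8) = 15/4 + u/8)
1/((370782 - 1*(-116608)) + Y(892)) = 1/((370782 - 1*(-116608)) + (15/4 + (1/8)*892)) = 1/((370782 + 116608) + (15/4 + 223/2)) = 1/(487390 + 461/4) = 1/(1950021/4) = 4/1950021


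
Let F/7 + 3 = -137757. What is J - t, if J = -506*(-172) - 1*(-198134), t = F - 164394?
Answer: 1413880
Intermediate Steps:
F = -964320 (F = -21 + 7*(-137757) = -21 - 964299 = -964320)
t = -1128714 (t = -964320 - 164394 = -1128714)
J = 285166 (J = 87032 + 198134 = 285166)
J - t = 285166 - 1*(-1128714) = 285166 + 1128714 = 1413880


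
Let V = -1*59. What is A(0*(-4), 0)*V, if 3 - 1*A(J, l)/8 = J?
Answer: -1416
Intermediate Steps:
A(J, l) = 24 - 8*J
V = -59
A(0*(-4), 0)*V = (24 - 0*(-4))*(-59) = (24 - 8*0)*(-59) = (24 + 0)*(-59) = 24*(-59) = -1416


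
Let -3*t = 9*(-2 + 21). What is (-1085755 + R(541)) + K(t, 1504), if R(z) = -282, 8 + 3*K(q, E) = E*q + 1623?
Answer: -3342224/3 ≈ -1.1141e+6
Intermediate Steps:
t = -57 (t = -3*(-2 + 21) = -3*19 = -1/3*171 = -57)
K(q, E) = 1615/3 + E*q/3 (K(q, E) = -8/3 + (E*q + 1623)/3 = -8/3 + (1623 + E*q)/3 = -8/3 + (541 + E*q/3) = 1615/3 + E*q/3)
(-1085755 + R(541)) + K(t, 1504) = (-1085755 - 282) + (1615/3 + (1/3)*1504*(-57)) = -1086037 + (1615/3 - 28576) = -1086037 - 84113/3 = -3342224/3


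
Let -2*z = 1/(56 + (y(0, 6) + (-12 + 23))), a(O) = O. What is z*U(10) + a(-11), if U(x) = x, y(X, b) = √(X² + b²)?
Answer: -808/73 ≈ -11.068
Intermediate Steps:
z = -1/146 (z = -1/(2*(56 + (√(0² + 6²) + (-12 + 23)))) = -1/(2*(56 + (√(0 + 36) + 11))) = -1/(2*(56 + (√36 + 11))) = -1/(2*(56 + (6 + 11))) = -1/(2*(56 + 17)) = -½/73 = -½*1/73 = -1/146 ≈ -0.0068493)
z*U(10) + a(-11) = -1/146*10 - 11 = -5/73 - 11 = -808/73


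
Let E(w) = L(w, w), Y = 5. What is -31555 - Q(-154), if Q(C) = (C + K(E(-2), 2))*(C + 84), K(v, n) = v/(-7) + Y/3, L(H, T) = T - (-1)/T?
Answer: -126580/3 ≈ -42193.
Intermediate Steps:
L(H, T) = T + 1/T
E(w) = w + 1/w
K(v, n) = 5/3 - v/7 (K(v, n) = v/(-7) + 5/3 = v*(-1/7) + 5*(1/3) = -v/7 + 5/3 = 5/3 - v/7)
Q(C) = (84 + C)*(85/42 + C) (Q(C) = (C + (5/3 - (-2 + 1/(-2))/7))*(C + 84) = (C + (5/3 - (-2 - 1/2)/7))*(84 + C) = (C + (5/3 - 1/7*(-5/2)))*(84 + C) = (C + (5/3 + 5/14))*(84 + C) = (C + 85/42)*(84 + C) = (85/42 + C)*(84 + C) = (84 + C)*(85/42 + C))
-31555 - Q(-154) = -31555 - (170 + (-154)**2 + (3613/42)*(-154)) = -31555 - (170 + 23716 - 39743/3) = -31555 - 1*31915/3 = -31555 - 31915/3 = -126580/3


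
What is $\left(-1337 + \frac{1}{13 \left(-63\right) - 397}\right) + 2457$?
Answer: $\frac{1361919}{1216} \approx 1120.0$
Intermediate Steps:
$\left(-1337 + \frac{1}{13 \left(-63\right) - 397}\right) + 2457 = \left(-1337 + \frac{1}{-819 - 397}\right) + 2457 = \left(-1337 + \frac{1}{-1216}\right) + 2457 = \left(-1337 - \frac{1}{1216}\right) + 2457 = - \frac{1625793}{1216} + 2457 = \frac{1361919}{1216}$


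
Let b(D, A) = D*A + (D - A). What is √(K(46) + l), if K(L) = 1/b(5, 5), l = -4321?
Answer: 2*I*√27006/5 ≈ 65.734*I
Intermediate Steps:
b(D, A) = D - A + A*D (b(D, A) = A*D + (D - A) = D - A + A*D)
K(L) = 1/25 (K(L) = 1/(5 - 1*5 + 5*5) = 1/(5 - 5 + 25) = 1/25)
√(K(46) + l) = √(1/25 - 4321) = √(-108024/25) = 2*I*√27006/5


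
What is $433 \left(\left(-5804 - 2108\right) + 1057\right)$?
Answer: $-2968215$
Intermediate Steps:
$433 \left(\left(-5804 - 2108\right) + 1057\right) = 433 \left(-7912 + 1057\right) = 433 \left(-6855\right) = -2968215$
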